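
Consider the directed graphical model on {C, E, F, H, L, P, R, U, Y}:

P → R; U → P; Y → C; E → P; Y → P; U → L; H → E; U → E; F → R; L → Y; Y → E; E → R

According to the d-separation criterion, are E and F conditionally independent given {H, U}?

There are 6 undirected paths between E and F; checking each against the conditioning set {H, U}:
  1. E → R ← F — R:collider[blocks] ⇒ blocked
  2. E ← Y ← L ← U → P → R ← F — Y:chain[open]; L:chain[open]; U:fork[blocks]; P:chain[open]; R:collider[blocks] ⇒ blocked
  3. E ← Y → P → R ← F — Y:fork[open]; P:chain[open]; R:collider[blocks] ⇒ blocked
  4. E → P → R ← F — P:chain[open]; R:collider[blocks] ⇒ blocked
  5. E ← U → L → Y → P → R ← F — U:fork[blocks]; L:chain[open]; Y:chain[open]; P:chain[open]; R:collider[blocks] ⇒ blocked
  6. E ← U → P → R ← F — U:fork[blocks]; P:chain[open]; R:collider[blocks] ⇒ blocked
All paths are blocked; E ⊥ F | {H, U} holds.

Yes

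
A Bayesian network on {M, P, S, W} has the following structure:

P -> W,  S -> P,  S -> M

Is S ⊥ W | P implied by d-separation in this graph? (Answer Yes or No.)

Yes

Only one path connects S and W:
Path 1: S → P → W
  P is a chain here and P is conditioned on, so the path is blocked at P.
Since every path is blocked, d-separation holds.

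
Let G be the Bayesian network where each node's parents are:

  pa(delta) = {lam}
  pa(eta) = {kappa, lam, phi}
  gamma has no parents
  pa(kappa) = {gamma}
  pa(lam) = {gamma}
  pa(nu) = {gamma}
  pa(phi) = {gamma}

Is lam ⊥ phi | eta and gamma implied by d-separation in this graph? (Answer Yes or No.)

No

We examine all 4 paths between lam and phi:
  1. lam → eta ← phi — eta:collider[open] ⇒ active
  2. lam → eta ← kappa ← gamma → phi — eta:collider[open]; kappa:chain[open]; gamma:fork[blocks] ⇒ blocked
  3. lam ← gamma → phi — gamma:fork[blocks] ⇒ blocked
  4. lam ← gamma → kappa → eta ← phi — gamma:fork[blocks]; kappa:chain[open]; eta:collider[open] ⇒ blocked
Because an active path exists, lam and phi are not d-separated.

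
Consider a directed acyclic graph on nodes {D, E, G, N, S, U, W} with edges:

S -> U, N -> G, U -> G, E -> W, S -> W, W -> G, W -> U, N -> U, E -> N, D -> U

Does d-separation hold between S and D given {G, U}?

No

We examine all 6 paths between S and D:
Path 1: S → U ← D
  U is a collider and U is conditioned on, which opens it — no node blocks this path, so it is active.
Path 2: S → W → U ← D
  W is a chain and W is not conditioned on; U is a collider and U is conditioned on, which opens it — no node blocks this path, so it is active.
Path 3: S → W ← E → N → U ← D
  W is a collider and its descendant U is conditioned on, which opens it; E is a fork and E is not conditioned on; N is a chain and N is not conditioned on; U is a collider and U is conditioned on, which opens it — no node blocks this path, so it is active.
Path 4: S → W ← E → N → G ← U ← D
  U is a chain here and U is conditioned on, so the path is blocked at U.
Path 5: S → W → G ← U ← D
  U is a chain here and U is conditioned on, so the path is blocked at U.
Path 6: S → W → G ← N → U ← D
  W is a chain and W is not conditioned on; G is a collider and G is conditioned on, which opens it; N is a fork and N is not conditioned on; U is a collider and U is conditioned on, which opens it — no node blocks this path, so it is active.
At least one path is unblocked, so d-separation fails.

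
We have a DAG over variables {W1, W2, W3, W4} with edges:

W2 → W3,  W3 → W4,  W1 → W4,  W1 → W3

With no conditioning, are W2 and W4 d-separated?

No

2 paths connect W2 and W4; each must be blocked for d-separation to hold:
Path 1: W2 → W3 → W4
  W3 is a chain and W3 is not conditioned on — no node blocks this path, so it is active.
Path 2: W2 → W3 ← W1 → W4
  W3 is a collider here and neither W3 nor any of its descendants is conditioned on, so the collider stays closed — the path is blocked at W3.
Since the path W2 → W3 → W4 is active, W2 and W4 are not d-separated given ∅.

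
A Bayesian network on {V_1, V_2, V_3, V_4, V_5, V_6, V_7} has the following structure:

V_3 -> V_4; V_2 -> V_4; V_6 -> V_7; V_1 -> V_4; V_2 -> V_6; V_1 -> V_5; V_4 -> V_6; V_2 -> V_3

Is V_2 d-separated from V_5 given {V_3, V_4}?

No

We examine all 3 paths between V_2 and V_5:
Path 1: V_2 → V_6 ← V_4 ← V_1 → V_5
  V_6 is a collider here and neither V_6 nor any of its descendants is conditioned on, so the collider stays closed — the path is blocked at V_6.
Path 2: V_2 → V_4 ← V_1 → V_5
  V_4 is a collider and V_4 is conditioned on, which opens it; V_1 is a fork and V_1 is not conditioned on — no node blocks this path, so it is active.
Path 3: V_2 → V_3 → V_4 ← V_1 → V_5
  V_3 is a chain here and V_3 is conditioned on, so the path is blocked at V_3.
Because an active path exists, V_2 and V_5 are not d-separated.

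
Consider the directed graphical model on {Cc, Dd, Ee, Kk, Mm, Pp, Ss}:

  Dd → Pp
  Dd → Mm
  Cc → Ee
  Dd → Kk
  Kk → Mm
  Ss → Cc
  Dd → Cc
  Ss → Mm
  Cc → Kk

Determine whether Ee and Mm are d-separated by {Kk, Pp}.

We examine all 5 paths between Ee and Mm:
  1. Ee ← Cc → Kk ← Dd → Mm — Cc:fork[open]; Kk:collider[open]; Dd:fork[open] ⇒ active
  2. Ee ← Cc → Kk → Mm — Cc:fork[open]; Kk:chain[blocks] ⇒ blocked
  3. Ee ← Cc ← Dd → Kk → Mm — Cc:chain[open]; Dd:fork[open]; Kk:chain[blocks] ⇒ blocked
  4. Ee ← Cc ← Dd → Mm — Cc:chain[open]; Dd:fork[open] ⇒ active
  5. Ee ← Cc ← Ss → Mm — Cc:chain[open]; Ss:fork[open] ⇒ active
Since the path Ee ← Cc → Kk ← Dd → Mm is active, Ee and Mm are not d-separated given {Kk, Pp}.

No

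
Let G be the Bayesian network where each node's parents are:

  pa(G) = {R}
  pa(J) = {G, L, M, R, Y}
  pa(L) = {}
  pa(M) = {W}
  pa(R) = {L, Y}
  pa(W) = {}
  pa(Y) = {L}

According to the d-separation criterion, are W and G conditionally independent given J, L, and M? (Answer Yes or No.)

Yes

Enumerating the 6 paths from W to G and testing each for blocking by {J, L, M}:
Path 1: W → M → J ← Y ← L → R → G
  M is a chain here and M is conditioned on, so the path is blocked at M.
Path 2: W → M → J ← Y → R → G
  M is a chain here and M is conditioned on, so the path is blocked at M.
Path 3: W → M → J ← L → Y → R → G
  M is a chain here and M is conditioned on, so the path is blocked at M.
Path 4: W → M → J ← L → R → G
  M is a chain here and M is conditioned on, so the path is blocked at M.
Path 5: W → M → J ← G
  M is a chain here and M is conditioned on, so the path is blocked at M.
Path 6: W → M → J ← R → G
  M is a chain here and M is conditioned on, so the path is blocked at M.
Every path is blocked, so W and G are d-separated given {J, L, M}.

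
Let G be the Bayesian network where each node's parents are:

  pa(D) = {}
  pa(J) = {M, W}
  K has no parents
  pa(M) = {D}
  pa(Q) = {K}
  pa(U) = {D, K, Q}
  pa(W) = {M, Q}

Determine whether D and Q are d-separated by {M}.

4 paths connect D and Q; each must be blocked for d-separation to hold:
Path 1: D → U ← Q
  U is a collider here and neither U nor any of its descendants is conditioned on, so the collider stays closed — the path is blocked at U.
Path 2: D → U ← K → Q
  U is a collider here and neither U nor any of its descendants is conditioned on, so the collider stays closed — the path is blocked at U.
Path 3: D → M → J ← W ← Q
  M is a chain here and M is conditioned on, so the path is blocked at M.
Path 4: D → M → W ← Q
  M is a chain here and M is conditioned on, so the path is blocked at M.
All paths are blocked; D ⊥ Q | {M} holds.

Yes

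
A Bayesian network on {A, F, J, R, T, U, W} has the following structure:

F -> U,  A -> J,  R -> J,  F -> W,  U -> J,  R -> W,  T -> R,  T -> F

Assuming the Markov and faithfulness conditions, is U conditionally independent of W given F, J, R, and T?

Enumerating the 4 paths from U to W and testing each for blocking by {F, J, R, T}:
Path 1: U ← F → W
  F is a fork here and F is conditioned on, so the path is blocked at F.
Path 2: U ← F ← T → R → W
  F is a chain here and F is conditioned on, so the path is blocked at F.
Path 3: U → J ← R → W
  R is a fork here and R is conditioned on, so the path is blocked at R.
Path 4: U → J ← R ← T → F → W
  R is a chain here and R is conditioned on, so the path is blocked at R.
All paths are blocked; U ⊥ W | {F, J, R, T} holds.

Yes — U and W are d-separated given {F, J, R, T}.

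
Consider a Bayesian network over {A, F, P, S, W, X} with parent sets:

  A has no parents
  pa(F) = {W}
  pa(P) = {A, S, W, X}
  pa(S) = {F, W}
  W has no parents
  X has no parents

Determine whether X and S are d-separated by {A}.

There are 3 undirected paths between X and S; checking each against the conditioning set {A}:
Path 1: X → P ← S
  P is a collider here and neither P nor any of its descendants is conditioned on, so the collider stays closed — the path is blocked at P.
Path 2: X → P ← W → F → S
  P is a collider here and neither P nor any of its descendants is conditioned on, so the collider stays closed — the path is blocked at P.
Path 3: X → P ← W → S
  P is a collider here and neither P nor any of its descendants is conditioned on, so the collider stays closed — the path is blocked at P.
All paths are blocked; X ⊥ S | {A} holds.

Yes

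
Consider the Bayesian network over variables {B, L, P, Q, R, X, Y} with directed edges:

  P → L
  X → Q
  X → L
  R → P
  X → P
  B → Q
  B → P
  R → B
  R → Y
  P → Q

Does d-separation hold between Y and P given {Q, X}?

There are 5 undirected paths between Y and P; checking each against the conditioning set {Q, X}:
  1. Y ← R → P — R:fork[open] ⇒ active
  2. Y ← R → B → P — R:fork[open]; B:chain[open] ⇒ active
  3. Y ← R → B → Q ← P — R:fork[open]; B:chain[open]; Q:collider[open] ⇒ active
  4. Y ← R → B → Q ← X → P — R:fork[open]; B:chain[open]; Q:collider[open]; X:fork[blocks] ⇒ blocked
  5. Y ← R → B → Q ← X → L ← P — R:fork[open]; B:chain[open]; Q:collider[open]; X:fork[blocks]; L:collider[blocks] ⇒ blocked
At least one path is unblocked, so d-separation fails.

No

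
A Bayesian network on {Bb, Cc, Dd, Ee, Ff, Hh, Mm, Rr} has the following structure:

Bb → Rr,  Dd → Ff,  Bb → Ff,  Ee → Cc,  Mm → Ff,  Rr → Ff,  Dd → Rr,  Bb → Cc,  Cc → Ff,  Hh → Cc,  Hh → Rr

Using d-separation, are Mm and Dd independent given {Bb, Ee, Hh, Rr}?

There are 6 undirected paths between Mm and Dd; checking each against the conditioning set {Bb, Ee, Hh, Rr}:
Path 1: Mm → Ff ← Dd
  Ff is a collider here and neither Ff nor any of its descendants is conditioned on, so the collider stays closed — the path is blocked at Ff.
Path 2: Mm → Ff ← Rr ← Dd
  Ff is a collider here and neither Ff nor any of its descendants is conditioned on, so the collider stays closed — the path is blocked at Ff.
Path 3: Mm → Ff ← Cc ← Hh → Rr ← Dd
  Ff is a collider here and neither Ff nor any of its descendants is conditioned on, so the collider stays closed — the path is blocked at Ff.
Path 4: Mm → Ff ← Cc ← Bb → Rr ← Dd
  Ff is a collider here and neither Ff nor any of its descendants is conditioned on, so the collider stays closed — the path is blocked at Ff.
Path 5: Mm → Ff ← Bb → Rr ← Dd
  Ff is a collider here and neither Ff nor any of its descendants is conditioned on, so the collider stays closed — the path is blocked at Ff.
Path 6: Mm → Ff ← Bb → Cc ← Hh → Rr ← Dd
  Ff is a collider here and neither Ff nor any of its descendants is conditioned on, so the collider stays closed — the path is blocked at Ff.
Every path is blocked, so Mm and Dd are d-separated given {Bb, Ee, Hh, Rr}.

Yes — Mm and Dd are d-separated given {Bb, Ee, Hh, Rr}.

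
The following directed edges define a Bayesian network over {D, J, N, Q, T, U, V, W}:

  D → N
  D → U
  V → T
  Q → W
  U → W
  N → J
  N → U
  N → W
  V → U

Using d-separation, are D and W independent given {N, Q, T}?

No

We examine all 4 paths between D and W:
Path 1: D → U → W
  U is a chain and U is not conditioned on — no node blocks this path, so it is active.
Path 2: D → U ← N → W
  U is a collider here and neither U nor any of its descendants is conditioned on, so the collider stays closed — the path is blocked at U.
Path 3: D → N → W
  N is a chain here and N is conditioned on, so the path is blocked at N.
Path 4: D → N → U → W
  N is a chain here and N is conditioned on, so the path is blocked at N.
Since the path D → U → W is active, D and W are not d-separated given {N, Q, T}.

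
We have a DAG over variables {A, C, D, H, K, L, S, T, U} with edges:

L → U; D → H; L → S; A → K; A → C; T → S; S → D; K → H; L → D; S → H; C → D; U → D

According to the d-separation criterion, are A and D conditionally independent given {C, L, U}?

Yes — A and D are d-separated given {C, L, U}.

Enumerating the 5 paths from A to D and testing each for blocking by {C, L, U}:
Path 1: A → K → H ← D
  H is a collider here and neither H nor any of its descendants is conditioned on, so the collider stays closed — the path is blocked at H.
Path 2: A → K → H ← S → D
  H is a collider here and neither H nor any of its descendants is conditioned on, so the collider stays closed — the path is blocked at H.
Path 3: A → K → H ← S ← L → D
  H is a collider here and neither H nor any of its descendants is conditioned on, so the collider stays closed — the path is blocked at H.
Path 4: A → K → H ← S ← L → U → D
  H is a collider here and neither H nor any of its descendants is conditioned on, so the collider stays closed — the path is blocked at H.
Path 5: A → C → D
  C is a chain here and C is conditioned on, so the path is blocked at C.
Since every path is blocked, d-separation holds.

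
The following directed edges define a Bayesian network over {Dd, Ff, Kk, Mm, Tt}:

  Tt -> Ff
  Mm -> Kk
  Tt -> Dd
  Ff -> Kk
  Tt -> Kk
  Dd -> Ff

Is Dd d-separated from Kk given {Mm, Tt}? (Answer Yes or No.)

No

4 paths connect Dd and Kk; each must be blocked for d-separation to hold:
  1. Dd ← Tt → Ff → Kk — Tt:fork[blocks]; Ff:chain[open] ⇒ blocked
  2. Dd ← Tt → Kk — Tt:fork[blocks] ⇒ blocked
  3. Dd → Ff ← Tt → Kk — Ff:collider[blocks]; Tt:fork[blocks] ⇒ blocked
  4. Dd → Ff → Kk — Ff:chain[open] ⇒ active
At least one path is unblocked, so d-separation fails.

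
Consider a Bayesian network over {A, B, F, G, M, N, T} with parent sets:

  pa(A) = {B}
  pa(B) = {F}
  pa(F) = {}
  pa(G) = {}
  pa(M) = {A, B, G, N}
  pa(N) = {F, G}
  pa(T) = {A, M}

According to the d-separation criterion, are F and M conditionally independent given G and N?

No

Enumerating the 5 paths from F to M and testing each for blocking by {G, N}:
Path 1: F → N ← G → M
  G is a fork here and G is conditioned on, so the path is blocked at G.
Path 2: F → N → M
  N is a chain here and N is conditioned on, so the path is blocked at N.
Path 3: F → B → A → T ← M
  T is a collider here and neither T nor any of its descendants is conditioned on, so the collider stays closed — the path is blocked at T.
Path 4: F → B → A → M
  B is a chain and B is not conditioned on; A is a chain and A is not conditioned on — no node blocks this path, so it is active.
Path 5: F → B → M
  B is a chain and B is not conditioned on — no node blocks this path, so it is active.
At least one path is unblocked, so d-separation fails.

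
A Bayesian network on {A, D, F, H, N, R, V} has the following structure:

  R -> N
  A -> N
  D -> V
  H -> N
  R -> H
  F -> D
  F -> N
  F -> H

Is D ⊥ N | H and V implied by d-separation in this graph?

No

3 paths connect D and N; each must be blocked for d-separation to hold:
Path 1: D ← F → N
  F is a fork and F is not conditioned on — no node blocks this path, so it is active.
Path 2: D ← F → H → N
  H is a chain here and H is conditioned on, so the path is blocked at H.
Path 3: D ← F → H ← R → N
  F is a fork and F is not conditioned on; H is a collider and H is conditioned on, which opens it; R is a fork and R is not conditioned on — no node blocks this path, so it is active.
Because an active path exists, D and N are not d-separated.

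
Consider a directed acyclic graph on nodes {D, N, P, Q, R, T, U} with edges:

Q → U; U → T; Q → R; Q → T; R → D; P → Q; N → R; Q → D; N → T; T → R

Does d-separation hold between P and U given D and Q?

We examine all 6 paths between P and U:
Path 1: P → Q → U
  Q is a chain here and Q is conditioned on, so the path is blocked at Q.
Path 2: P → Q → T ← U
  Q is a chain here and Q is conditioned on, so the path is blocked at Q.
Path 3: P → Q → D ← R ← N → T ← U
  Q is a chain here and Q is conditioned on, so the path is blocked at Q.
Path 4: P → Q → D ← R ← T ← U
  Q is a chain here and Q is conditioned on, so the path is blocked at Q.
Path 5: P → Q → R ← N → T ← U
  Q is a chain here and Q is conditioned on, so the path is blocked at Q.
Path 6: P → Q → R ← T ← U
  Q is a chain here and Q is conditioned on, so the path is blocked at Q.
Every path is blocked, so P and U are d-separated given {D, Q}.

Yes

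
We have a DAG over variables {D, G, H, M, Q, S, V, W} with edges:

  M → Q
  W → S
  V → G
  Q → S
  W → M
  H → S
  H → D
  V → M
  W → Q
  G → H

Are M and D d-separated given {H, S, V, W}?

Yes

We examine all 5 paths between M and D:
Path 1: M ← W → Q → S ← H → D
  W is a fork here and W is conditioned on, so the path is blocked at W.
Path 2: M ← W → S ← H → D
  W is a fork here and W is conditioned on, so the path is blocked at W.
Path 3: M ← V → G → H → D
  V is a fork here and V is conditioned on, so the path is blocked at V.
Path 4: M → Q ← W → S ← H → D
  W is a fork here and W is conditioned on, so the path is blocked at W.
Path 5: M → Q → S ← H → D
  H is a fork here and H is conditioned on, so the path is blocked at H.
All paths are blocked; M ⊥ D | {H, S, V, W} holds.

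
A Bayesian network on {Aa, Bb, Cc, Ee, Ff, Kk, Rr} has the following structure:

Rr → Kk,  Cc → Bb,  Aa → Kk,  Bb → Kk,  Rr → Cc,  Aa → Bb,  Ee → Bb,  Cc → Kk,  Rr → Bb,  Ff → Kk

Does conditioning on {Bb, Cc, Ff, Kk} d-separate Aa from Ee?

No

6 paths connect Aa and Ee; each must be blocked for d-separation to hold:
Path 1: Aa → Kk ← Rr → Cc → Bb ← Ee
  Cc is a chain here and Cc is conditioned on, so the path is blocked at Cc.
Path 2: Aa → Kk ← Rr → Bb ← Ee
  Kk is a collider and Kk is conditioned on, which opens it; Rr is a fork and Rr is not conditioned on; Bb is a collider and Bb is conditioned on, which opens it — no node blocks this path, so it is active.
Path 3: Aa → Kk ← Cc ← Rr → Bb ← Ee
  Cc is a chain here and Cc is conditioned on, so the path is blocked at Cc.
Path 4: Aa → Kk ← Cc → Bb ← Ee
  Cc is a fork here and Cc is conditioned on, so the path is blocked at Cc.
Path 5: Aa → Kk ← Bb ← Ee
  Bb is a chain here and Bb is conditioned on, so the path is blocked at Bb.
Path 6: Aa → Bb ← Ee
  Bb is a collider and Bb is conditioned on, which opens it — no node blocks this path, so it is active.
At least one path is unblocked, so d-separation fails.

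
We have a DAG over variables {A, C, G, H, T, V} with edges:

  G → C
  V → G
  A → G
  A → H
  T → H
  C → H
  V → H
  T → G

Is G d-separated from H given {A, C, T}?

Enumerating the 4 paths from G to H and testing each for blocking by {A, C, T}:
Path 1: G ← T → H
  T is a fork here and T is conditioned on, so the path is blocked at T.
Path 2: G ← V → H
  V is a fork and V is not conditioned on — no node blocks this path, so it is active.
Path 3: G ← A → H
  A is a fork here and A is conditioned on, so the path is blocked at A.
Path 4: G → C → H
  C is a chain here and C is conditioned on, so the path is blocked at C.
At least one path is unblocked, so d-separation fails.

No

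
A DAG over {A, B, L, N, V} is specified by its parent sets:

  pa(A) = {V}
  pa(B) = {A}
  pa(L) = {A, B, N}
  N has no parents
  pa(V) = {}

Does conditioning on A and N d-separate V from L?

There are 2 undirected paths between V and L; checking each against the conditioning set {A, N}:
  1. V → A → B → L — A:chain[blocks]; B:chain[open] ⇒ blocked
  2. V → A → L — A:chain[blocks] ⇒ blocked
All paths are blocked; V ⊥ L | {A, N} holds.

Yes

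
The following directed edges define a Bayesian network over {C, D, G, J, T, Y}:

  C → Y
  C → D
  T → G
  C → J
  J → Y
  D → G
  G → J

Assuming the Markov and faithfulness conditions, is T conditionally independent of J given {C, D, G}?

We examine all 3 paths between T and J:
  1. T → G ← D ← C → Y ← J — G:collider[open]; D:chain[blocks]; C:fork[blocks]; Y:collider[blocks] ⇒ blocked
  2. T → G ← D ← C → J — G:collider[open]; D:chain[blocks]; C:fork[blocks] ⇒ blocked
  3. T → G → J — G:chain[blocks] ⇒ blocked
Since every path is blocked, d-separation holds.

Yes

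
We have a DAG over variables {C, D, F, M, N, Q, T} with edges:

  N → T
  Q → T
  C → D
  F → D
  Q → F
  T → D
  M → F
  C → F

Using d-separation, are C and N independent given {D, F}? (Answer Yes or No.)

Enumerating the 4 paths from C to N and testing each for blocking by {D, F}:
  1. C → D ← T ← N — D:collider[open]; T:chain[open] ⇒ active
  2. C → D ← F ← Q → T ← N — D:collider[open]; F:chain[blocks]; Q:fork[open]; T:collider[open] ⇒ blocked
  3. C → F → D ← T ← N — F:chain[blocks]; D:collider[open]; T:chain[open] ⇒ blocked
  4. C → F ← Q → T ← N — F:collider[open]; Q:fork[open]; T:collider[open] ⇒ active
Because an active path exists, C and N are not d-separated.

No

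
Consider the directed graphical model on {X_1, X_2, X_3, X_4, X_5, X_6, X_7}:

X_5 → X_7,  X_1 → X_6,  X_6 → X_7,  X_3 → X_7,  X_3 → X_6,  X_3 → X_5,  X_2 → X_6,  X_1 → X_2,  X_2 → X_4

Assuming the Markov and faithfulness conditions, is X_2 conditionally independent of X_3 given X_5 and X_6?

Enumerating the 6 paths from X_2 to X_3 and testing each for blocking by {X_5, X_6}:
Path 1: X_2 → X_6 → X_7 ← X_5 ← X_3
  X_6 is a chain here and X_6 is conditioned on, so the path is blocked at X_6.
Path 2: X_2 → X_6 → X_7 ← X_3
  X_6 is a chain here and X_6 is conditioned on, so the path is blocked at X_6.
Path 3: X_2 → X_6 ← X_3
  X_6 is a collider and X_6 is conditioned on, which opens it — no node blocks this path, so it is active.
Path 4: X_2 ← X_1 → X_6 → X_7 ← X_5 ← X_3
  X_6 is a chain here and X_6 is conditioned on, so the path is blocked at X_6.
Path 5: X_2 ← X_1 → X_6 → X_7 ← X_3
  X_6 is a chain here and X_6 is conditioned on, so the path is blocked at X_6.
Path 6: X_2 ← X_1 → X_6 ← X_3
  X_1 is a fork and X_1 is not conditioned on; X_6 is a collider and X_6 is conditioned on, which opens it — no node blocks this path, so it is active.
Since the path X_2 → X_6 ← X_3 is active, X_2 and X_3 are not d-separated given {X_5, X_6}.

No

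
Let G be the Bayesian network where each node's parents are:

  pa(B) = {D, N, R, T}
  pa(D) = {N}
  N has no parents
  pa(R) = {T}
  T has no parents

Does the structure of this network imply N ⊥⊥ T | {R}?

We examine all 4 paths between N and T:
Path 1: N → B ← R ← T
  B is a collider here and neither B nor any of its descendants is conditioned on, so the collider stays closed — the path is blocked at B.
Path 2: N → B ← T
  B is a collider here and neither B nor any of its descendants is conditioned on, so the collider stays closed — the path is blocked at B.
Path 3: N → D → B ← R ← T
  B is a collider here and neither B nor any of its descendants is conditioned on, so the collider stays closed — the path is blocked at B.
Path 4: N → D → B ← T
  B is a collider here and neither B nor any of its descendants is conditioned on, so the collider stays closed — the path is blocked at B.
Since every path is blocked, d-separation holds.

Yes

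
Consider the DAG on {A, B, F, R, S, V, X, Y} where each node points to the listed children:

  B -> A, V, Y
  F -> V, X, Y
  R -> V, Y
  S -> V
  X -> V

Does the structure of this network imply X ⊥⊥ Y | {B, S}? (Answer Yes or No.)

Enumerating the 6 paths from X to Y and testing each for blocking by {B, S}:
  1. X ← F → V ← B → Y — F:fork[open]; V:collider[blocks]; B:fork[blocks] ⇒ blocked
  2. X ← F → V ← R → Y — F:fork[open]; V:collider[blocks]; R:fork[open] ⇒ blocked
  3. X ← F → Y — F:fork[open] ⇒ active
  4. X → V ← F → Y — V:collider[blocks]; F:fork[open] ⇒ blocked
  5. X → V ← B → Y — V:collider[blocks]; B:fork[blocks] ⇒ blocked
  6. X → V ← R → Y — V:collider[blocks]; R:fork[open] ⇒ blocked
At least one path is unblocked, so d-separation fails.

No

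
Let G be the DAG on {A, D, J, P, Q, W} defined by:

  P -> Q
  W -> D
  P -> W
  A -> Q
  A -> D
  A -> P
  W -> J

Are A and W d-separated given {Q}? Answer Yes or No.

No

3 paths connect A and W; each must be blocked for d-separation to hold:
Path 1: A → D ← W
  D is a collider here and neither D nor any of its descendants is conditioned on, so the collider stays closed — the path is blocked at D.
Path 2: A → Q ← P → W
  Q is a collider and Q is conditioned on, which opens it; P is a fork and P is not conditioned on — no node blocks this path, so it is active.
Path 3: A → P → W
  P is a chain and P is not conditioned on — no node blocks this path, so it is active.
Because an active path exists, A and W are not d-separated.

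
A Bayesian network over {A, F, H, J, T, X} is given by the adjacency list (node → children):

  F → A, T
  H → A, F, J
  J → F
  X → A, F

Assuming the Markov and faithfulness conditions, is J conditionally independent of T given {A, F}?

Yes

Enumerating the 4 paths from J to T and testing each for blocking by {A, F}:
Path 1: J ← H → F → T
  F is a chain here and F is conditioned on, so the path is blocked at F.
Path 2: J ← H → A ← X → F → T
  F is a chain here and F is conditioned on, so the path is blocked at F.
Path 3: J ← H → A ← F → T
  F is a fork here and F is conditioned on, so the path is blocked at F.
Path 4: J → F → T
  F is a chain here and F is conditioned on, so the path is blocked at F.
All paths are blocked; J ⊥ T | {A, F} holds.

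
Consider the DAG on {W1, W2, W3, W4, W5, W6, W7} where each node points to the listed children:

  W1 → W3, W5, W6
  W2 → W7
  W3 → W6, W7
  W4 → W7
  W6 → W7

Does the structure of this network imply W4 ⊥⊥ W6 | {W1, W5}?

Yes

We examine all 3 paths between W4 and W6:
Path 1: W4 → W7 ← W6
  W7 is a collider here and neither W7 nor any of its descendants is conditioned on, so the collider stays closed — the path is blocked at W7.
Path 2: W4 → W7 ← W3 → W6
  W7 is a collider here and neither W7 nor any of its descendants is conditioned on, so the collider stays closed — the path is blocked at W7.
Path 3: W4 → W7 ← W3 ← W1 → W6
  W7 is a collider here and neither W7 nor any of its descendants is conditioned on, so the collider stays closed — the path is blocked at W7.
Since every path is blocked, d-separation holds.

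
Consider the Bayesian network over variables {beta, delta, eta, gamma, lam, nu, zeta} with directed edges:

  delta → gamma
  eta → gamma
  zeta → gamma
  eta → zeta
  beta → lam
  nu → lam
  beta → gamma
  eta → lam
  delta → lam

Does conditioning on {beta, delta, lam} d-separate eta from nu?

There are 5 undirected paths between eta and nu; checking each against the conditioning set {beta, delta, lam}:
  1. eta → gamma ← beta → lam ← nu — gamma:collider[blocks]; beta:fork[blocks]; lam:collider[open] ⇒ blocked
  2. eta → gamma ← delta → lam ← nu — gamma:collider[blocks]; delta:fork[blocks]; lam:collider[open] ⇒ blocked
  3. eta → lam ← nu — lam:collider[open] ⇒ active
  4. eta → zeta → gamma ← beta → lam ← nu — zeta:chain[open]; gamma:collider[blocks]; beta:fork[blocks]; lam:collider[open] ⇒ blocked
  5. eta → zeta → gamma ← delta → lam ← nu — zeta:chain[open]; gamma:collider[blocks]; delta:fork[blocks]; lam:collider[open] ⇒ blocked
Because an active path exists, eta and nu are not d-separated.

No — eta and nu are not d-separated given {beta, delta, lam}.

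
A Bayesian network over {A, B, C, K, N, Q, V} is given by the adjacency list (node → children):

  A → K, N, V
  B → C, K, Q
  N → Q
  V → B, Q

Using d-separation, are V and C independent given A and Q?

There are 5 undirected paths between V and C; checking each against the conditioning set {A, Q}:
Path 1: V ← A → N → Q ← B → C
  A is a fork here and A is conditioned on, so the path is blocked at A.
Path 2: V ← A → K ← B → C
  A is a fork here and A is conditioned on, so the path is blocked at A.
Path 3: V → Q ← N ← A → K ← B → C
  A is a fork here and A is conditioned on, so the path is blocked at A.
Path 4: V → Q ← B → C
  Q is a collider and Q is conditioned on, which opens it; B is a fork and B is not conditioned on — no node blocks this path, so it is active.
Path 5: V → B → C
  B is a chain and B is not conditioned on — no node blocks this path, so it is active.
Since the path V → Q ← B → C is active, V and C are not d-separated given {A, Q}.

No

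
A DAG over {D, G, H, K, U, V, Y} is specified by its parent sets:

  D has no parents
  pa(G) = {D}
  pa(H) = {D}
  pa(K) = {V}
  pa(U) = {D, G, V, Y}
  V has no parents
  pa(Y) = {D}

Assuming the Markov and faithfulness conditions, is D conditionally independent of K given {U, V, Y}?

Yes

3 paths connect D and K; each must be blocked for d-separation to hold:
Path 1: D → Y → U ← V → K
  Y is a chain here and Y is conditioned on, so the path is blocked at Y.
Path 2: D → U ← V → K
  V is a fork here and V is conditioned on, so the path is blocked at V.
Path 3: D → G → U ← V → K
  V is a fork here and V is conditioned on, so the path is blocked at V.
Since every path is blocked, d-separation holds.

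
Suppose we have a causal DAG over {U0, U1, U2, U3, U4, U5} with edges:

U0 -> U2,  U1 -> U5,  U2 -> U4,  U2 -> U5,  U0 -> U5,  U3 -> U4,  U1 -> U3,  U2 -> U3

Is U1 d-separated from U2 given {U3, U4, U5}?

We examine all 4 paths between U1 and U2:
Path 1: U1 → U3 → U4 ← U2
  U3 is a chain here and U3 is conditioned on, so the path is blocked at U3.
Path 2: U1 → U3 ← U2
  U3 is a collider and U3 is conditioned on, which opens it — no node blocks this path, so it is active.
Path 3: U1 → U5 ← U2
  U5 is a collider and U5 is conditioned on, which opens it — no node blocks this path, so it is active.
Path 4: U1 → U5 ← U0 → U2
  U5 is a collider and U5 is conditioned on, which opens it; U0 is a fork and U0 is not conditioned on — no node blocks this path, so it is active.
Since the path U1 → U3 ← U2 is active, U1 and U2 are not d-separated given {U3, U4, U5}.

No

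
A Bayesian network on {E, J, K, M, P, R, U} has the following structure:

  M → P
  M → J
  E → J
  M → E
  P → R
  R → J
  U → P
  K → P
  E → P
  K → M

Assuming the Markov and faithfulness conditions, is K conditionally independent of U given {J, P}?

No — K and U are not d-separated given {J, P}.

6 paths connect K and U; each must be blocked for d-separation to hold:
Path 1: K → P ← U
  P is a collider and P is conditioned on, which opens it — no node blocks this path, so it is active.
Path 2: K → M → P ← U
  M is a chain and M is not conditioned on; P is a collider and P is conditioned on, which opens it — no node blocks this path, so it is active.
Path 3: K → M → E → P ← U
  M is a chain and M is not conditioned on; E is a chain and E is not conditioned on; P is a collider and P is conditioned on, which opens it — no node blocks this path, so it is active.
Path 4: K → M → E → J ← R ← P ← U
  P is a chain here and P is conditioned on, so the path is blocked at P.
Path 5: K → M → J ← E → P ← U
  M is a chain and M is not conditioned on; J is a collider and J is conditioned on, which opens it; E is a fork and E is not conditioned on; P is a collider and P is conditioned on, which opens it — no node blocks this path, so it is active.
Path 6: K → M → J ← R ← P ← U
  P is a chain here and P is conditioned on, so the path is blocked at P.
Because an active path exists, K and U are not d-separated.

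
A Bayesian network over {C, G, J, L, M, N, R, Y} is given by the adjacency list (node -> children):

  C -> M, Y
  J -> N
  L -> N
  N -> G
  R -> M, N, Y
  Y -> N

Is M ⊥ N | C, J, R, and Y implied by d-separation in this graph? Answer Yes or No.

Yes

We examine all 4 paths between M and N:
  1. M ← C → Y → N — C:fork[blocks]; Y:chain[blocks] ⇒ blocked
  2. M ← C → Y ← R → N — C:fork[blocks]; Y:collider[open]; R:fork[blocks] ⇒ blocked
  3. M ← R → Y → N — R:fork[blocks]; Y:chain[blocks] ⇒ blocked
  4. M ← R → N — R:fork[blocks] ⇒ blocked
All paths are blocked; M ⊥ N | {C, J, R, Y} holds.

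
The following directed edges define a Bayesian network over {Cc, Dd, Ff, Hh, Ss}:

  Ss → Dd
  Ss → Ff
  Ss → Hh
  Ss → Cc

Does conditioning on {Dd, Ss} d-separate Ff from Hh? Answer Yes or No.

Only one path connects Ff and Hh:
Path 1: Ff ← Ss → Hh
  Ss is a fork here and Ss is conditioned on, so the path is blocked at Ss.
Every path is blocked, so Ff and Hh are d-separated given {Dd, Ss}.

Yes — Ff and Hh are d-separated given {Dd, Ss}.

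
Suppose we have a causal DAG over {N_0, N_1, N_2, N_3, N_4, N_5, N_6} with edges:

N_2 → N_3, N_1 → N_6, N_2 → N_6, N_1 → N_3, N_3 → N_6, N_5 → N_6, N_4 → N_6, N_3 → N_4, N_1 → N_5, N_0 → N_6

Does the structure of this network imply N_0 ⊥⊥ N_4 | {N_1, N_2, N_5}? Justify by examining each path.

Yes

5 paths connect N_0 and N_4; each must be blocked for d-separation to hold:
  1. N_0 → N_6 ← N_3 → N_4 — N_6:collider[blocks]; N_3:fork[open] ⇒ blocked
  2. N_0 → N_6 ← N_4 — N_6:collider[blocks] ⇒ blocked
  3. N_0 → N_6 ← N_1 → N_3 → N_4 — N_6:collider[blocks]; N_1:fork[blocks]; N_3:chain[open] ⇒ blocked
  4. N_0 → N_6 ← N_2 → N_3 → N_4 — N_6:collider[blocks]; N_2:fork[blocks]; N_3:chain[open] ⇒ blocked
  5. N_0 → N_6 ← N_5 ← N_1 → N_3 → N_4 — N_6:collider[blocks]; N_5:chain[blocks]; N_1:fork[blocks]; N_3:chain[open] ⇒ blocked
All paths are blocked; N_0 ⊥ N_4 | {N_1, N_2, N_5} holds.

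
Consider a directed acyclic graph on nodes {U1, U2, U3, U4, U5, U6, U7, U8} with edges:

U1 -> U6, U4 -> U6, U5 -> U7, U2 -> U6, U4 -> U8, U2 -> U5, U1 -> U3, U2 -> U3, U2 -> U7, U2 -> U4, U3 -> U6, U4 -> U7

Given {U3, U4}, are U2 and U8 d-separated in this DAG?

6 paths connect U2 and U8; each must be blocked for d-separation to hold:
Path 1: U2 → U7 ← U4 → U8
  U7 is a collider here and neither U7 nor any of its descendants is conditioned on, so the collider stays closed — the path is blocked at U7.
Path 2: U2 → U6 ← U4 → U8
  U6 is a collider here and neither U6 nor any of its descendants is conditioned on, so the collider stays closed — the path is blocked at U6.
Path 3: U2 → U4 → U8
  U4 is a chain here and U4 is conditioned on, so the path is blocked at U4.
Path 4: U2 → U3 ← U1 → U6 ← U4 → U8
  U6 is a collider here and neither U6 nor any of its descendants is conditioned on, so the collider stays closed — the path is blocked at U6.
Path 5: U2 → U3 → U6 ← U4 → U8
  U3 is a chain here and U3 is conditioned on, so the path is blocked at U3.
Path 6: U2 → U5 → U7 ← U4 → U8
  U7 is a collider here and neither U7 nor any of its descendants is conditioned on, so the collider stays closed — the path is blocked at U7.
All paths are blocked; U2 ⊥ U8 | {U3, U4} holds.

Yes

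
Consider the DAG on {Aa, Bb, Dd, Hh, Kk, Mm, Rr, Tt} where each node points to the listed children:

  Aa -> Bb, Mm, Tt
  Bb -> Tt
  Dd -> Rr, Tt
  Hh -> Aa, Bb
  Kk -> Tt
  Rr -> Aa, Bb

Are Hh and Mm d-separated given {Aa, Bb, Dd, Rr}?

We examine all 6 paths between Hh and Mm:
  1. Hh → Bb ← Rr ← Dd → Tt ← Aa → Mm — Bb:collider[open]; Rr:chain[blocks]; Dd:fork[blocks]; Tt:collider[blocks]; Aa:fork[blocks] ⇒ blocked
  2. Hh → Bb ← Rr → Aa → Mm — Bb:collider[open]; Rr:fork[blocks]; Aa:chain[blocks] ⇒ blocked
  3. Hh → Bb → Tt ← Dd → Rr → Aa → Mm — Bb:chain[blocks]; Tt:collider[blocks]; Dd:fork[blocks]; Rr:chain[blocks]; Aa:chain[blocks] ⇒ blocked
  4. Hh → Bb → Tt ← Aa → Mm — Bb:chain[blocks]; Tt:collider[blocks]; Aa:fork[blocks] ⇒ blocked
  5. Hh → Bb ← Aa → Mm — Bb:collider[open]; Aa:fork[blocks] ⇒ blocked
  6. Hh → Aa → Mm — Aa:chain[blocks] ⇒ blocked
Every path is blocked, so Hh and Mm are d-separated given {Aa, Bb, Dd, Rr}.

Yes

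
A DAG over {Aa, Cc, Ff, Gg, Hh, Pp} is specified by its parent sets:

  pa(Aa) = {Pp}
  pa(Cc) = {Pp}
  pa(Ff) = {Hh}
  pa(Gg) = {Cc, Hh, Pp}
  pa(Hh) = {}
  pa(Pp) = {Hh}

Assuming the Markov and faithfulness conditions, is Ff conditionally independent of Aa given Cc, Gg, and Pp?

3 paths connect Ff and Aa; each must be blocked for d-separation to hold:
Path 1: Ff ← Hh → Gg ← Pp → Aa
  Pp is a fork here and Pp is conditioned on, so the path is blocked at Pp.
Path 2: Ff ← Hh → Gg ← Cc ← Pp → Aa
  Cc is a chain here and Cc is conditioned on, so the path is blocked at Cc.
Path 3: Ff ← Hh → Pp → Aa
  Pp is a chain here and Pp is conditioned on, so the path is blocked at Pp.
Every path is blocked, so Ff and Aa are d-separated given {Cc, Gg, Pp}.

Yes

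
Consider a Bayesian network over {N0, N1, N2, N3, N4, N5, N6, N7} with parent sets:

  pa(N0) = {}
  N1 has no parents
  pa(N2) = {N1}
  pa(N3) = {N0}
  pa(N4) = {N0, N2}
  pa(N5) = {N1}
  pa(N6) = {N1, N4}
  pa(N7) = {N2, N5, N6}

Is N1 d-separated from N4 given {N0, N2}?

Yes

6 paths connect N1 and N4; each must be blocked for d-separation to hold:
Path 1: N1 → N6 → N7 ← N2 → N4
  N7 is a collider here and neither N7 nor any of its descendants is conditioned on, so the collider stays closed — the path is blocked at N7.
Path 2: N1 → N6 ← N4
  N6 is a collider here and neither N6 nor any of its descendants is conditioned on, so the collider stays closed — the path is blocked at N6.
Path 3: N1 → N5 → N7 ← N6 ← N4
  N7 is a collider here and neither N7 nor any of its descendants is conditioned on, so the collider stays closed — the path is blocked at N7.
Path 4: N1 → N5 → N7 ← N2 → N4
  N7 is a collider here and neither N7 nor any of its descendants is conditioned on, so the collider stays closed — the path is blocked at N7.
Path 5: N1 → N2 → N7 ← N6 ← N4
  N2 is a chain here and N2 is conditioned on, so the path is blocked at N2.
Path 6: N1 → N2 → N4
  N2 is a chain here and N2 is conditioned on, so the path is blocked at N2.
Since every path is blocked, d-separation holds.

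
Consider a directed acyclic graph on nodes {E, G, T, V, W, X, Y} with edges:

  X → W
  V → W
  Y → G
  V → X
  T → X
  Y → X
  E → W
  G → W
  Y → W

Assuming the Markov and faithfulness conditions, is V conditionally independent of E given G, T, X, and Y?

4 paths connect V and E; each must be blocked for d-separation to hold:
  1. V → W ← E — W:collider[blocks] ⇒ blocked
  2. V → X → W ← E — X:chain[blocks]; W:collider[blocks] ⇒ blocked
  3. V → X ← Y → W ← E — X:collider[open]; Y:fork[blocks]; W:collider[blocks] ⇒ blocked
  4. V → X ← Y → G → W ← E — X:collider[open]; Y:fork[blocks]; G:chain[blocks]; W:collider[blocks] ⇒ blocked
All paths are blocked; V ⊥ E | {G, T, X, Y} holds.

Yes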